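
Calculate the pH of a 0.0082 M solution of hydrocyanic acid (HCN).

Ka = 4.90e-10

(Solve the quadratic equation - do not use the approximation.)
pH = 5.70

x² + Ka×x - Ka×C = 0. Using quadratic formula: [H⁺] = 2.0042e-06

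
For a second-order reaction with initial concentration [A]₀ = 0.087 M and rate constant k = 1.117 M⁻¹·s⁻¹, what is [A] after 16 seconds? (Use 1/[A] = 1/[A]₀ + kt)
0.0341 M

1/[A] = 1/[A]₀ + k·t = 1/0.087 + (1.117)·(16) = 11.4943 + 17.8720 = 29.3663
[A] = 1/29.3663 = 0.0341 M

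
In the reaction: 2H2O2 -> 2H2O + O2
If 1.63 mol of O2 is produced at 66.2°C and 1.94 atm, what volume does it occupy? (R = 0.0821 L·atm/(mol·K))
T = 66.2°C + 273.15 = 339.35 K
V = nRT/P = (1.63 × 0.0821 × 339.35) / 1.94
V = 23.41 L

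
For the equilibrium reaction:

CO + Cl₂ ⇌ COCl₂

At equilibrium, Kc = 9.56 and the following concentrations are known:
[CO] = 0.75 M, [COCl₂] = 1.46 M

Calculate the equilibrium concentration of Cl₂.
[Cl₂] = 0.2036 M

Kc = ([COCl₂]) / ([CO] × [Cl₂]) = 9.56
[Cl₂]^1 = (product terms)/(Kc · other reactant terms) = 1.46 / (9.56 · 0.75) = 0.20363
[Cl₂] = 0.2036 M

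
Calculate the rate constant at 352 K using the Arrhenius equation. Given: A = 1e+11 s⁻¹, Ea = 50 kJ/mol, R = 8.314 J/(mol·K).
3.80e+03 s⁻¹

k = A·exp(-Ea/(R·T)) = 1e+11·exp(-50000/(8.314·352)) = 1e+11·exp(-17.0851) = 1e+11·3.8022e-08 = 3.80e+03 s⁻¹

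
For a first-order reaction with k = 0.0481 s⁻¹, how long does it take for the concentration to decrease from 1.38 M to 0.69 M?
14.41 s

From ln[A] = ln[A]₀ - k·t: t = ln([A]₀/[A])/k = ln(1.38/0.69)/0.0481 = ln(2.0000)/0.0481 = 0.6931/0.0481 = 14.41 s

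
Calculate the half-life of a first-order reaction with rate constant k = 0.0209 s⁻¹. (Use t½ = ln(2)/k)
33.16 s

t½ = ln(2)/k = 0.6931/0.0209 = 33.16 s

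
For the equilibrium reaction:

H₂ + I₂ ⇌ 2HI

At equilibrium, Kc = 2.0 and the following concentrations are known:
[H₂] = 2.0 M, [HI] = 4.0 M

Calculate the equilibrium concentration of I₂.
[I₂] = 4.0000 M

Kc = ([HI]^2) / ([H₂] × [I₂]) = 2.0
[I₂]^1 = (product terms)/(Kc · other reactant terms) = 16 / (2.0 · 2) = 4
[I₂] = 4.0000 M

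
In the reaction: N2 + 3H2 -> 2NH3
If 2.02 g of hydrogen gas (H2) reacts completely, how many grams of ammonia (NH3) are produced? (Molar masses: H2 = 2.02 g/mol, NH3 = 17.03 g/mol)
Moles of H2 = 2.02 g ÷ 2.02 g/mol = 1 mol
Mole ratio: 2 mol NH3 / 3 mol H2
Moles of NH3 = 1 × (2/3) = 0.666667 mol
Mass of NH3 = 0.666667 mol × 17.03 g/mol = 11.35 g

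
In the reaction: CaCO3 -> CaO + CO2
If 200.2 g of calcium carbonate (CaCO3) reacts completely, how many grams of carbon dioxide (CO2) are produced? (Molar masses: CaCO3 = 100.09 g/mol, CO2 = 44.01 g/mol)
Moles of CaCO3 = 200.2 g ÷ 100.09 g/mol = 2.0002 mol
Mole ratio: 1 mol CO2 / 1 mol CaCO3
Moles of CO2 = 2.0002 × (1/1) = 2.0002 mol
Mass of CO2 = 2.0002 mol × 44.01 g/mol = 88.03 g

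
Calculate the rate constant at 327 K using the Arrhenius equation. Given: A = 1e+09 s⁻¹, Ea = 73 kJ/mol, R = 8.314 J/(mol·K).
2.18e-03 s⁻¹

k = A·exp(-Ea/(R·T)) = 1e+09·exp(-73000/(8.314·327)) = 1e+09·exp(-26.8513) = 1e+09·2.1809e-12 = 2.18e-03 s⁻¹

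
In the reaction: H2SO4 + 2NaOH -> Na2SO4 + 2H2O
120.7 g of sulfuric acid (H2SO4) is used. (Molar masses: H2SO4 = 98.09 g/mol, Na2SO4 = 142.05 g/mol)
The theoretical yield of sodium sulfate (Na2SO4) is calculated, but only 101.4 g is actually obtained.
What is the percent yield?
Moles of H2SO4 = 120.7 g ÷ 98.09 g/mol = 1.2305 mol
Mole ratio: 1 mol Na2SO4 / 1 mol H2SO4
Moles of Na2SO4 = 1.2305 × (1/1) = 1.2305 mol
Theoretical yield = 1.2305 mol × 142.05 g/mol = 174.79 g
Actual yield = 101.4 g
Percent yield = (101.4 / 174.79) × 100% = 58.0%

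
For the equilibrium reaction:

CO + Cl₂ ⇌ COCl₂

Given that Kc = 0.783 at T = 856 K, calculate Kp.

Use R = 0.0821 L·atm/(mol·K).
K_p = 0.0111

Δn = (moles gaseous products) − (moles gaseous reactants) = -1
T = 856 K; RT = 0.0821 × 856 = 70.2776
Kp = Kc·(RT)^Δn = 0.783 × (70.2776)^-1 = 0.783 × 0.0142293 = 0.0111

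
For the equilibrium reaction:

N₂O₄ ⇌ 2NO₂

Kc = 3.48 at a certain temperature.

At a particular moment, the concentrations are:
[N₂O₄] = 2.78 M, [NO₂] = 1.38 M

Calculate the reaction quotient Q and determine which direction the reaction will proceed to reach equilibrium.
Q = 0.685, Q < K, reaction proceeds forward (toward products)

Q = ([NO₂]^2) / ([N₂O₄])
  = ((1.38)^2) / ((2.78)) = 1.9044/2.78 = 0.685
Since Q = 0.685 < Kc = 3.48, the reaction proceeds forward (toward products) to reach equilibrium.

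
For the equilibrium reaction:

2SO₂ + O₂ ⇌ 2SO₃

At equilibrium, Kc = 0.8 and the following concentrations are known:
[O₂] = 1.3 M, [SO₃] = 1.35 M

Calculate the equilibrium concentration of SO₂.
[SO₂] = 1.3238 M

Kc = ([SO₃]^2) / ([SO₂]^2 × [O₂]) = 0.8
[SO₂]^2 = (product terms)/(Kc · other reactant terms) = 1.8225 / (0.8 · 1.3) = 1.7524
[SO₂] = (1.7524)^(1/2) = 1.3238 M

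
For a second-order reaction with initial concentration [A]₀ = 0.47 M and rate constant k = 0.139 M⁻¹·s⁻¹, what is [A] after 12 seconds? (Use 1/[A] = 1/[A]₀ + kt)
0.2635 M

1/[A] = 1/[A]₀ + k·t = 1/0.47 + (0.139)·(12) = 2.1277 + 1.6680 = 3.7957
[A] = 1/3.7957 = 0.2635 M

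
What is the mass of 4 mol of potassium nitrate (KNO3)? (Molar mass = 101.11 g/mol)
Mass = 4 mol × 101.11 g/mol = 404.4 g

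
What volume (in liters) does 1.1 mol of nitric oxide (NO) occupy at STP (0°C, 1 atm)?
At STP, 1 mol of gas occupies 22.4 L
Volume = 1.1 mol × 22.4 L/mol = 24.64 L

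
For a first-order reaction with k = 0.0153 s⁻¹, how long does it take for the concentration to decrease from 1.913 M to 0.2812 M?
125.32 s

From ln[A] = ln[A]₀ - k·t: t = ln([A]₀/[A])/k = ln(1.913/0.2812)/0.0153 = ln(6.8030)/0.0153 = 1.9174/0.0153 = 125.32 s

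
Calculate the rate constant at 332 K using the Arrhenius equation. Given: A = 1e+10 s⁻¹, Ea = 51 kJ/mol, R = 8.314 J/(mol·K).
9.46e+01 s⁻¹

k = A·exp(-Ea/(R·T)) = 1e+10·exp(-51000/(8.314·332)) = 1e+10·exp(-18.4766) = 1e+10·9.4561e-09 = 9.46e+01 s⁻¹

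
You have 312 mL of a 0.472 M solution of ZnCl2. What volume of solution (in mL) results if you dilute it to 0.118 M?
Using M₁V₁ = M₂V₂:
0.472 × 312 = 0.118 × V₂
V₂ = (0.472 × 312) / 0.118 = 1248 mL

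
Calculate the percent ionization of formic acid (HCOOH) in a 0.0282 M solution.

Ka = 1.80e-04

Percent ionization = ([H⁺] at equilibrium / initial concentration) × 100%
Percent ionization = 7.68%

Let x = [H⁺]. Ka = x²/(C - x) ⇒ x² + (1.80e-04)x - (1.80e-04)(0.0282) = 0. x = 2.1648e-03. Percent = (2.1648e-03/0.0282) × 100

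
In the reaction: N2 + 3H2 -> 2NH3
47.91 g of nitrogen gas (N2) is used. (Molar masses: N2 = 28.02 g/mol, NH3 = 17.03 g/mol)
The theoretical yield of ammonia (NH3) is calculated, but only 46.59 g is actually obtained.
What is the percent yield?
Moles of N2 = 47.91 g ÷ 28.02 g/mol = 1.70985 mol
Mole ratio: 2 mol NH3 / 1 mol N2
Moles of NH3 = 1.70985 × (2/1) = 3.4197 mol
Theoretical yield = 3.4197 mol × 17.03 g/mol = 58.237 g
Actual yield = 46.59 g
Percent yield = (46.59 / 58.237) × 100% = 80.0%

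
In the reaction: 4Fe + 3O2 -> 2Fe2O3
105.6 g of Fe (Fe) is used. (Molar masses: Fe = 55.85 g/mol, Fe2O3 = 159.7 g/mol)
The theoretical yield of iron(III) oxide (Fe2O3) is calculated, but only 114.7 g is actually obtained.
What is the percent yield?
Moles of Fe = 105.6 g ÷ 55.85 g/mol = 1.89078 mol
Mole ratio: 2 mol Fe2O3 / 4 mol Fe
Moles of Fe2O3 = 1.89078 × (2/4) = 0.945389 mol
Theoretical yield = 0.945389 mol × 159.7 g/mol = 150.98 g
Actual yield = 114.7 g
Percent yield = (114.7 / 150.98) × 100% = 76.0%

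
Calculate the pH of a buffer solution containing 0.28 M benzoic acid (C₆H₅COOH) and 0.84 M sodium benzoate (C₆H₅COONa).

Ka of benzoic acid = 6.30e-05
pH = 4.68

pKa = -log(6.30e-05) = 4.20. pH = pKa + log([A⁻]/[HA]) = 4.20 + log(0.84/0.28)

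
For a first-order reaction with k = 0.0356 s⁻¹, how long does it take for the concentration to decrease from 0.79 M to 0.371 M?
21.23 s

From ln[A] = ln[A]₀ - k·t: t = ln([A]₀/[A])/k = ln(0.79/0.371)/0.0356 = ln(2.1294)/0.0356 = 0.7558/0.0356 = 21.23 s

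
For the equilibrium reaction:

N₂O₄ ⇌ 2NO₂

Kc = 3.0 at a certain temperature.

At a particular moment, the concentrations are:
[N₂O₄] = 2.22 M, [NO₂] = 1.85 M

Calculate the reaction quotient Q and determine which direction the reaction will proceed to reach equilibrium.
Q = 1.542, Q < K, reaction proceeds forward (toward products)

Q = ([NO₂]^2) / ([N₂O₄])
  = ((1.85)^2) / ((2.22)) = 3.4225/2.22 = 1.542
Since Q = 1.542 < Kc = 3.0, the reaction proceeds forward (toward products) to reach equilibrium.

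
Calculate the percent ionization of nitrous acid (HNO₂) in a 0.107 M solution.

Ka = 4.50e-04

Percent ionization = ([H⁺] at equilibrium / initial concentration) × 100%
Percent ionization = 6.28%

Let x = [H⁺]. Ka = x²/(C - x) ⇒ x² + (4.50e-04)x - (4.50e-04)(0.107) = 0. x = 6.7177e-03. Percent = (6.7177e-03/0.107) × 100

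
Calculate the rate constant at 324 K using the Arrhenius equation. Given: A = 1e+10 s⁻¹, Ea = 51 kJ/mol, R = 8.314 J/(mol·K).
5.99e+01 s⁻¹

k = A·exp(-Ea/(R·T)) = 1e+10·exp(-51000/(8.314·324)) = 1e+10·exp(-18.9328) = 1e+10·5.9922e-09 = 5.99e+01 s⁻¹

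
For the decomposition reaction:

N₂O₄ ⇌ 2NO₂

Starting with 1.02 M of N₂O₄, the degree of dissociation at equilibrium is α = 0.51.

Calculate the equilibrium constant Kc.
K_c = 2.1657

x = α·[A]₀ = 0.51 × 1.02 = 0.5202 M dissociated.
At eq: [N₂O₄] = 1.02 − 0.5202 = 0.4998 M; [NO₂] = 2x = 1.04 M.
Kc = [NO₂]²/[N₂O₄] = (1.04)²/0.4998 = 2.166.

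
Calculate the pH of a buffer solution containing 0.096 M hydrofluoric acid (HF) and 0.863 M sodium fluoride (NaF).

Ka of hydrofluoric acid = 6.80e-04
pH = 4.12

pKa = -log(6.80e-04) = 3.17. pH = pKa + log([A⁻]/[HA]) = 3.17 + log(0.863/0.096)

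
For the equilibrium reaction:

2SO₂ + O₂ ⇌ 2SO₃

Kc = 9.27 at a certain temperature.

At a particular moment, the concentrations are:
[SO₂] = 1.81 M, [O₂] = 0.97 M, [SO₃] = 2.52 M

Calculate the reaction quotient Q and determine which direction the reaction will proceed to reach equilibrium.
Q = 1.998, Q < K, reaction proceeds forward (toward products)

Q = ([SO₃]^2) / ([SO₂]^2 × [O₂])
  = ((2.52)^2) / ((1.81)^2·(0.97)) = 6.3504/3.1778 = 1.998
Since Q = 1.998 < Kc = 9.27, the reaction proceeds forward (toward products) to reach equilibrium.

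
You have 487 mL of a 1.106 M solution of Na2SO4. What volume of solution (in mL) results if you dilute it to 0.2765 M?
Using M₁V₁ = M₂V₂:
1.106 × 487 = 0.2765 × V₂
V₂ = (1.106 × 487) / 0.2765 = 1948 mL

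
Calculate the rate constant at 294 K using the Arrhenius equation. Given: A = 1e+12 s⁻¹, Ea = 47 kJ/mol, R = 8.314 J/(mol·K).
4.46e+03 s⁻¹

k = A·exp(-Ea/(R·T)) = 1e+12·exp(-47000/(8.314·294)) = 1e+12·exp(-19.2283) = 1e+12·4.4593e-09 = 4.46e+03 s⁻¹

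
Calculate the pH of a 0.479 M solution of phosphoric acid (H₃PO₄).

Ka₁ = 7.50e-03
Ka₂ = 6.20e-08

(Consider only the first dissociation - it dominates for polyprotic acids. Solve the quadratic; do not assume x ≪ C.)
pH = 1.25

x² + Ka₁·x − Ka₁·C = 0 with Ka₁ = 7.50e-03, C = 0.479.
x = (−Ka₁ + √(Ka₁² + 4·Ka₁·C))/2 = 5.6305e-02 M, so pH = 1.25.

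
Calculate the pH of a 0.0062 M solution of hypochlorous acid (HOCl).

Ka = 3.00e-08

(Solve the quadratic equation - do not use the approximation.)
pH = 4.87

x² + Ka×x - Ka×C = 0. Using quadratic formula: [H⁺] = 1.3623e-05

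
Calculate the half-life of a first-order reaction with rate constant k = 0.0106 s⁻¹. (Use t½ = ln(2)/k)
65.39 s

t½ = ln(2)/k = 0.6931/0.0106 = 65.39 s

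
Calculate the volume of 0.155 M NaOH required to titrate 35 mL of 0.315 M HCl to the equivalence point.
V_{base} = 71.1 mL

At equivalence: moles acid = moles base.
moles HCl = 0.315 M × 0.035 L = 0.011025 mol
V_NaOH = 0.011025 mol ÷ 0.155 M = 0.07113 L = 71.1 mL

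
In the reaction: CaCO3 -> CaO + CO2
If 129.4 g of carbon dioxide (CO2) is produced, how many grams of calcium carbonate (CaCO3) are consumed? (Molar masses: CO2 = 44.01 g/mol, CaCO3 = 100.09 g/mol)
Moles of CO2 = 129.4 g ÷ 44.01 g/mol = 2.94024 mol
Mole ratio: 1 mol CaCO3 / 1 mol CO2
Moles of CaCO3 = 2.94024 × (1/1) = 2.94024 mol
Mass of CaCO3 = 2.94024 mol × 100.09 g/mol = 294.3 g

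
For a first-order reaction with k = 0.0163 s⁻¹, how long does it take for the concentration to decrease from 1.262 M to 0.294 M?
89.38 s

From ln[A] = ln[A]₀ - k·t: t = ln([A]₀/[A])/k = ln(1.262/0.294)/0.0163 = ln(4.2925)/0.0163 = 1.4569/0.0163 = 89.38 s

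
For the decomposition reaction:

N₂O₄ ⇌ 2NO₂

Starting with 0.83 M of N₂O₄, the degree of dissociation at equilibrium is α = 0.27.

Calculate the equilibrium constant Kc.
K_c = 0.3315

x = α·[A]₀ = 0.27 × 0.83 = 0.2241 M dissociated.
At eq: [N₂O₄] = 0.83 − 0.2241 = 0.6059 M; [NO₂] = 2x = 0.4482 M.
Kc = [NO₂]²/[N₂O₄] = (0.4482)²/0.6059 = 0.3315.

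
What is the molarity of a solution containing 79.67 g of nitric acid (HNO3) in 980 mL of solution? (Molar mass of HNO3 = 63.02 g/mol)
Moles of HNO3 = 79.67 g ÷ 63.02 g/mol = 1.2642 mol
Volume = 980 mL = 0.98 L
Molarity = 1.2642 mol ÷ 0.98 L = 1.29 M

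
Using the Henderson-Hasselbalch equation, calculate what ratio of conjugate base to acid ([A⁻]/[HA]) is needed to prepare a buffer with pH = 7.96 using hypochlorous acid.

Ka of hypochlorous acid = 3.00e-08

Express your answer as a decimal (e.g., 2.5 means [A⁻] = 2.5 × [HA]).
[A⁻]/[HA] = 2.736

pKa = −log(3.00e-08) = 7.5229. pH = pKa + log([A⁻]/[HA]). 7.96 = 7.5229 + log(ratio). log(ratio) = 7.96 − 7.5229 = 0.4371. ratio = 10^(0.4371) = 2.736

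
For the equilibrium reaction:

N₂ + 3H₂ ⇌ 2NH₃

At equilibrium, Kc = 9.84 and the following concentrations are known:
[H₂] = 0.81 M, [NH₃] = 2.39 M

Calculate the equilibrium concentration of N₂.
[N₂] = 1.0923 M

Kc = ([NH₃]^2) / ([N₂] × [H₂]^3) = 9.84
[N₂]^1 = (product terms)/(Kc · other reactant terms) = 5.7121 / (9.84 · 0.53144) = 1.0923
[N₂] = 1.0923 M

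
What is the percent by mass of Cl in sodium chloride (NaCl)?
Mass of Cl in formula = 35.45 × 1 = 35.45 g/mol
Molar mass = 58.44 g/mol
% Cl = (35.45/58.44) × 100% = 60.66%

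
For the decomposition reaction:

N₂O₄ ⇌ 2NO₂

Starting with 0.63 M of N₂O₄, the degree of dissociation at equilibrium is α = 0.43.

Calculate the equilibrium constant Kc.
K_c = 0.8175

x = α·[A]₀ = 0.43 × 0.63 = 0.2709 M dissociated.
At eq: [N₂O₄] = 0.63 − 0.2709 = 0.3591 M; [NO₂] = 2x = 0.5418 M.
Kc = [NO₂]²/[N₂O₄] = (0.5418)²/0.3591 = 0.8175.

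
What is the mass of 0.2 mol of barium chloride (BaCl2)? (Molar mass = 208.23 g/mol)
Mass = 0.2 mol × 208.23 g/mol = 41.65 g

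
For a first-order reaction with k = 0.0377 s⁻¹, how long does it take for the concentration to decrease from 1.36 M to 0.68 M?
18.39 s

From ln[A] = ln[A]₀ - k·t: t = ln([A]₀/[A])/k = ln(1.36/0.68)/0.0377 = ln(2.0000)/0.0377 = 0.6931/0.0377 = 18.39 s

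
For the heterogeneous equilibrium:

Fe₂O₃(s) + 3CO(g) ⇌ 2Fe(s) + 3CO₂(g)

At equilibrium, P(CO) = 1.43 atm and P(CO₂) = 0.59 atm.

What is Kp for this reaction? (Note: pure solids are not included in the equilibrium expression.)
K_p = 0.070

Solids (Fe₂O₃, Fe) are excluded.
Kp = P(CO₂)³/P(CO)³ = (0.59)³/(1.43)³ = 0.2054/2.924 = 0.070.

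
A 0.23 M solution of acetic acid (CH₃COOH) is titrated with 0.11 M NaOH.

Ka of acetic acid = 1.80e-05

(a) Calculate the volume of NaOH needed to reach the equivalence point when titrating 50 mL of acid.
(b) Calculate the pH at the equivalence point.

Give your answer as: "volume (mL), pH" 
V = 104.5 mL, pH = 8.81

(a) At equivalence: moles acid = moles base.
moles acid = 0.23 × 0.05 = 0.0115 mol; V_NaOH = 0.0115/0.11 = 0.1045 L = 104.5 mL.
(b) At equivalence, all acid → conjugate base A⁻ at [A⁻] = 0.0115/0.1545 = 0.07441 M.
Kb = Kw/Ka = 1.0e-14/1.80e-05 = 5.556e-10; [OH⁻] = √(Kb·[A⁻]) = 6.430e-06; pOH = 5.19; pH = 14 − pOH = 8.81.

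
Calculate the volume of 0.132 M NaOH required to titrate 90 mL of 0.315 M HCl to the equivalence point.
V_{base} = 214.8 mL

At equivalence: moles acid = moles base.
moles HCl = 0.315 M × 0.09 L = 0.02835 mol
V_NaOH = 0.02835 mol ÷ 0.132 M = 0.2148 L = 214.8 mL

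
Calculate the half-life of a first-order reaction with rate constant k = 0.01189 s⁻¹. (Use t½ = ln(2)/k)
58.30 s

t½ = ln(2)/k = 0.6931/0.01189 = 58.30 s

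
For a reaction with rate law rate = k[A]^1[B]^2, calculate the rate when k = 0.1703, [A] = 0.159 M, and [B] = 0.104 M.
0.0002929 M/s

rate = k·[A]^1·[B]^2 = 0.1703·(0.159)^1·(0.104)^2 = 0.1703·0.159·0.010816 = 0.0002929 M/s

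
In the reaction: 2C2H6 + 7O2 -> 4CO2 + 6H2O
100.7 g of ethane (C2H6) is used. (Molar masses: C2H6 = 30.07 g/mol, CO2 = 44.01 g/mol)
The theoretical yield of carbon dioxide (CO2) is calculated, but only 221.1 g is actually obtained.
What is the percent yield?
Moles of C2H6 = 100.7 g ÷ 30.07 g/mol = 3.34885 mol
Mole ratio: 4 mol CO2 / 2 mol C2H6
Moles of CO2 = 3.34885 × (4/2) = 6.69771 mol
Theoretical yield = 6.69771 mol × 44.01 g/mol = 294.77 g
Actual yield = 221.1 g
Percent yield = (221.1 / 294.77) × 100% = 75.0%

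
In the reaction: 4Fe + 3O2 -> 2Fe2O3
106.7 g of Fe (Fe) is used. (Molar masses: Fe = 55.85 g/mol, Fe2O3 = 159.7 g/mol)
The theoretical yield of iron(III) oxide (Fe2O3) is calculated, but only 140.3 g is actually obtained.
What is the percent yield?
Moles of Fe = 106.7 g ÷ 55.85 g/mol = 1.91047 mol
Mole ratio: 2 mol Fe2O3 / 4 mol Fe
Moles of Fe2O3 = 1.91047 × (2/4) = 0.955237 mol
Theoretical yield = 0.955237 mol × 159.7 g/mol = 152.55 g
Actual yield = 140.3 g
Percent yield = (140.3 / 152.55) × 100% = 92.0%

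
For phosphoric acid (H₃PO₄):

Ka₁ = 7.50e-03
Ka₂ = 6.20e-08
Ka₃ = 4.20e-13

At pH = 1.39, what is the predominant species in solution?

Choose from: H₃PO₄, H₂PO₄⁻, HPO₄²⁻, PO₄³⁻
H₃PO₄

pKa1 = 2.12, pKa2 = 7.21, pKa3 = 12.38. Each pKa is the crossover between adjacent species; pH = 1.39 lies in the region where H₃PO₄ predominates.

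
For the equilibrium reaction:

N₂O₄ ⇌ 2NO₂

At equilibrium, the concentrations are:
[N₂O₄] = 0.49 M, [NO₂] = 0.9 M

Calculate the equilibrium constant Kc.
K_c = 1.6531

Kc = ([NO₂]^2) / ([N₂O₄])
   = ((0.9)^2) / ((0.49))
   = 0.81 / 0.49 = 1.6531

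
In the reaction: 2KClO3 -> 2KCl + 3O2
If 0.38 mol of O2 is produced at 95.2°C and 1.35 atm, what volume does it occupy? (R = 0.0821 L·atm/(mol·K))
T = 95.2°C + 273.15 = 368.35 K
V = nRT/P = (0.38 × 0.0821 × 368.35) / 1.35
V = 8.51 L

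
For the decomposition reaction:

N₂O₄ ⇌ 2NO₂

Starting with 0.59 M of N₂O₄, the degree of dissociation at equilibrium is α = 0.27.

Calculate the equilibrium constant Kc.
K_c = 0.2357

x = α·[A]₀ = 0.27 × 0.59 = 0.1593 M dissociated.
At eq: [N₂O₄] = 0.59 − 0.1593 = 0.4307 M; [NO₂] = 2x = 0.3186 M.
Kc = [NO₂]²/[N₂O₄] = (0.3186)²/0.4307 = 0.2357.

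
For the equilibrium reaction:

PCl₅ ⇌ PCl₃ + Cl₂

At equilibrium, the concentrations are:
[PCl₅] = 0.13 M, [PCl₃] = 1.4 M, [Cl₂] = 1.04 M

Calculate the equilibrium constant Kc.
K_c = 11.2000

Kc = ([PCl₃] × [Cl₂]) / ([PCl₅])
   = ((1.4)·(1.04)) / ((0.13))
   = 1.456 / 0.13 = 11.2000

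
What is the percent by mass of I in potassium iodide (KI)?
Mass of I in formula = 126.9 × 1 = 126.9 g/mol
Molar mass = 166.0 g/mol
% I = (126.9/166.0) × 100% = 76.45%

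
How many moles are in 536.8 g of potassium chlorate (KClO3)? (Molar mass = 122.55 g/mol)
Moles = 536.8 g ÷ 122.55 g/mol = 4.38 mol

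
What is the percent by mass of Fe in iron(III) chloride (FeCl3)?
Mass of Fe in formula = 55.85 × 1 = 55.85 g/mol
Molar mass = 162.2 g/mol
% Fe = (55.85/162.2) × 100% = 34.43%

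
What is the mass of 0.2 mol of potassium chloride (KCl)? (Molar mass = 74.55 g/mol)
Mass = 0.2 mol × 74.55 g/mol = 14.91 g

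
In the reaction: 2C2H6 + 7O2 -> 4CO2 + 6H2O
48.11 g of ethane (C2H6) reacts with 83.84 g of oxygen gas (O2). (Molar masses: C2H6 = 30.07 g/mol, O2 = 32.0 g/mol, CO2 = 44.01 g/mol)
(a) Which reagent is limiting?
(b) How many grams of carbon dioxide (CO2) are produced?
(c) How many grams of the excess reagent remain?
(a) O2, (b) 65.89 g, (c) 25.6 g

Moles of C2H6 = 48.11 g ÷ 30.07 g/mol = 1.59993 mol
Moles of O2 = 83.84 g ÷ 32.0 g/mol = 2.62 mol
Moles ÷ coefficient: C2H6: 1.59993/2 = 0.8, O2: 2.62/7 = 0.3743
(a) O2 has the smaller value, so O2 is the limiting reagent.
(b) Moles of CO2 = 2.62 mol O2 × (4/7) = 1.49714 mol; mass = 1.49714 mol × 44.01 g/mol = 65.89 g
(c) C2H6 consumed = 2.62 × (2/7) = 0.748571 mol; remaining = 1.59993 − 0.748571 = 0.851362 mol; mass = 0.851362 mol × 30.07 g/mol = 25.6 g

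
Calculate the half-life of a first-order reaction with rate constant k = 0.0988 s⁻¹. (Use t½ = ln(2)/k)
7.02 s

t½ = ln(2)/k = 0.6931/0.0988 = 7.02 s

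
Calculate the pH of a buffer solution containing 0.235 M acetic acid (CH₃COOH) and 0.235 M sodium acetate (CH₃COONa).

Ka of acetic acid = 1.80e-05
pH = 4.74

pKa = -log(1.80e-05) = 4.74. pH = pKa + log([A⁻]/[HA]) = 4.74 + log(0.235/0.235)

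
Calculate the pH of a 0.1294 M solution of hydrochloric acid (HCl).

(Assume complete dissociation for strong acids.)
pH = 0.89

[H⁺] = 0.1294 M for strong acid. pH = -log[H⁺] = -log(0.1294)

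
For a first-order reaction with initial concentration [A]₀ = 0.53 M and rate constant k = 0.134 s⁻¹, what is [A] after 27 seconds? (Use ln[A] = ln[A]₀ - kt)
0.0142 M

ln[A] = ln[A]₀ - k·t = ln(0.53) - (0.134)·(27) = -0.6349 - 3.6180 = -4.2529
[A] = e^(-4.2529) = 0.0142 M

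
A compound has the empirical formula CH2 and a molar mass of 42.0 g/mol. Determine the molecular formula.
Empirical formula mass of CH2 = 14.03 g/mol
Multiplier = 42.0 / 14.03 ≈ 3
Molecular formula = (CH2) × 3 = C3H6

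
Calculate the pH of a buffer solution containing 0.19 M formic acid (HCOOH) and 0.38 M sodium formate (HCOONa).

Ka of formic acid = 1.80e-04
pH = 4.05

pKa = -log(1.80e-04) = 3.74. pH = pKa + log([A⁻]/[HA]) = 3.74 + log(0.38/0.19)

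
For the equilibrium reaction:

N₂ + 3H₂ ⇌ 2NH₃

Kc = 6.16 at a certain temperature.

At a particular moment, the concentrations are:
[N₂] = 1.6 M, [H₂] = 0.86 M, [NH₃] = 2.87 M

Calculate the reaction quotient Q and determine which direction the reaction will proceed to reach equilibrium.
Q = 8.094, Q > K, reaction proceeds reverse (toward reactants)

Q = ([NH₃]^2) / ([N₂] × [H₂]^3)
  = ((2.87)^2) / ((1.6)·(0.86)^3) = 8.2369/1.0177 = 8.094
Since Q = 8.094 > Kc = 6.16, the reaction proceeds reverse (toward reactants) to reach equilibrium.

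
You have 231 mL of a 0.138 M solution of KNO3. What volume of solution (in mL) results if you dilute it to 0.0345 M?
Using M₁V₁ = M₂V₂:
0.138 × 231 = 0.0345 × V₂
V₂ = (0.138 × 231) / 0.0345 = 924 mL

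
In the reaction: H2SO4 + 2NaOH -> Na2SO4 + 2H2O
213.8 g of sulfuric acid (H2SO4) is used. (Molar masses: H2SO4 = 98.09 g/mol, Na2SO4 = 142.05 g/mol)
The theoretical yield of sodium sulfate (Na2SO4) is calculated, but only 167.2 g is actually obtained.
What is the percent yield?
Moles of H2SO4 = 213.8 g ÷ 98.09 g/mol = 2.17963 mol
Mole ratio: 1 mol Na2SO4 / 1 mol H2SO4
Moles of Na2SO4 = 2.17963 × (1/1) = 2.17963 mol
Theoretical yield = 2.17963 mol × 142.05 g/mol = 309.62 g
Actual yield = 167.2 g
Percent yield = (167.2 / 309.62) × 100% = 54.0%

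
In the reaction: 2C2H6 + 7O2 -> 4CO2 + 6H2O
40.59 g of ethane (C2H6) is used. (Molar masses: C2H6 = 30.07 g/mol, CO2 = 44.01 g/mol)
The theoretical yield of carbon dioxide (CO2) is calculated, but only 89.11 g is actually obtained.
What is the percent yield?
Moles of C2H6 = 40.59 g ÷ 30.07 g/mol = 1.34985 mol
Mole ratio: 4 mol CO2 / 2 mol C2H6
Moles of CO2 = 1.34985 × (4/2) = 2.6997 mol
Theoretical yield = 2.6997 mol × 44.01 g/mol = 118.81 g
Actual yield = 89.11 g
Percent yield = (89.11 / 118.81) × 100% = 75.0%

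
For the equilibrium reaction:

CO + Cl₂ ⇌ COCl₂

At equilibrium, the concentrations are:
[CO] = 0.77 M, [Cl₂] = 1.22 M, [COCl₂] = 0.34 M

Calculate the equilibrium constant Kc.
K_c = 0.3619

Kc = ([COCl₂]) / ([CO] × [Cl₂])
   = ((0.34)) / ((0.77)·(1.22))
   = 0.34 / 0.9394 = 0.3619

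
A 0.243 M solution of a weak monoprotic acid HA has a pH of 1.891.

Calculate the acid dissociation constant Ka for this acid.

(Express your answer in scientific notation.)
K_a = 7.18e-04

[H⁺] = 10^(−pH) = 10^(−1.891) = 1.285e-02 M. For HA ⇌ H⁺ + A⁻, Ka = x²/(C − x) = (1.285e-02)²/(0.243 − 1.285e-02) = 7.18e-04.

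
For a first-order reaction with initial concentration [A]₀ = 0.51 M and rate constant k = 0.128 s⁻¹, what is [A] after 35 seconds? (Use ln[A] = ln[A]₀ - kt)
0.0058 M

ln[A] = ln[A]₀ - k·t = ln(0.51) - (0.128)·(35) = -0.6733 - 4.4800 = -5.1533
[A] = e^(-5.1533) = 0.0058 M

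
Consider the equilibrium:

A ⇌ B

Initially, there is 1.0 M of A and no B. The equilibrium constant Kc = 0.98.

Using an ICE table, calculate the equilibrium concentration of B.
[B] = 0.495 M

ICE: [A] = 1.0 − x, [B] = x.
Kc = x/(1.0 − x) = 0.98 ⇒ x = 0.98·1.0/(1 + 0.98) = 0.98/1.98 = 0.4949.
[B] = x = 0.495 M.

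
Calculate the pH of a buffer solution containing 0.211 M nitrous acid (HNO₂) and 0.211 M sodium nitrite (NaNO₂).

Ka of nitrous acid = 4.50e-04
pH = 3.35

pKa = -log(4.50e-04) = 3.35. pH = pKa + log([A⁻]/[HA]) = 3.35 + log(0.211/0.211)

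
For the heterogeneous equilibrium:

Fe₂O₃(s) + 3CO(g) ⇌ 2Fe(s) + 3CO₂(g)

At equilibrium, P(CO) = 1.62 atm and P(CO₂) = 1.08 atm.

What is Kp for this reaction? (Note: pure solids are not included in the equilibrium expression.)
K_p = 0.296

Solids (Fe₂O₃, Fe) are excluded.
Kp = P(CO₂)³/P(CO)³ = (1.08)³/(1.62)³ = 1.26/4.252 = 0.296.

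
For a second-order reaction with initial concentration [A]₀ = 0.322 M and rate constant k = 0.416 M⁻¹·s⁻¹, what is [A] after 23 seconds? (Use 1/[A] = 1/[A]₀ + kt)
0.0789 M

1/[A] = 1/[A]₀ + k·t = 1/0.322 + (0.416)·(23) = 3.1056 + 9.5680 = 12.6736
[A] = 1/12.6736 = 0.0789 M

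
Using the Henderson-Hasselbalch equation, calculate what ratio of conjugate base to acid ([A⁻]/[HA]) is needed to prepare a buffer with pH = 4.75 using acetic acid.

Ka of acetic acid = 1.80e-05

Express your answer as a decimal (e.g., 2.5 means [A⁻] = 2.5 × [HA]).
[A⁻]/[HA] = 1.012

pKa = −log(1.80e-05) = 4.7447. pH = pKa + log([A⁻]/[HA]). 4.75 = 4.7447 + log(ratio). log(ratio) = 4.75 − 4.7447 = 0.0053. ratio = 10^(0.0053) = 1.012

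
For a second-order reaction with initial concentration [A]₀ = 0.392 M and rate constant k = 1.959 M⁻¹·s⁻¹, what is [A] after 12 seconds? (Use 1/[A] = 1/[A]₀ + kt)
0.0384 M

1/[A] = 1/[A]₀ + k·t = 1/0.392 + (1.959)·(12) = 2.5510 + 23.5080 = 26.0590
[A] = 1/26.0590 = 0.0384 M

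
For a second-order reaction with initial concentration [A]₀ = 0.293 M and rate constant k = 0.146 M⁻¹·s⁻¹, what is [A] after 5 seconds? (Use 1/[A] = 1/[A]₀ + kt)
0.2414 M

1/[A] = 1/[A]₀ + k·t = 1/0.293 + (0.146)·(5) = 3.4130 + 0.7300 = 4.1430
[A] = 1/4.1430 = 0.2414 M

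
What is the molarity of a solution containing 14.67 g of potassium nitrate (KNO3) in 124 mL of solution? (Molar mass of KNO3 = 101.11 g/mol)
Moles of KNO3 = 14.67 g ÷ 101.11 g/mol = 0.14509 mol
Volume = 124 mL = 0.124 L
Molarity = 0.14509 mol ÷ 0.124 L = 1.17 M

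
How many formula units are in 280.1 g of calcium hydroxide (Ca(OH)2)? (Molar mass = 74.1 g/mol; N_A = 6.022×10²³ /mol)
Moles = 280.1 g ÷ 74.1 g/mol = 3.78003 mol
Formula units = 3.78003 mol × 6.022×10²³ /mol = 2.276e+24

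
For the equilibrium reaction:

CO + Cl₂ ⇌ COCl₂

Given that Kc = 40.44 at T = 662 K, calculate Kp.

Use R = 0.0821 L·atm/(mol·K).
K_p = 0.7441

Δn = (moles gaseous products) − (moles gaseous reactants) = -1
T = 662 K; RT = 0.0821 × 662 = 54.3502
Kp = Kc·(RT)^Δn = 40.44 × (54.3502)^-1 = 40.44 × 0.0183992 = 0.7441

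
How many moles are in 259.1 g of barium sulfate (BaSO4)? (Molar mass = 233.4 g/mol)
Moles = 259.1 g ÷ 233.4 g/mol = 1.11 mol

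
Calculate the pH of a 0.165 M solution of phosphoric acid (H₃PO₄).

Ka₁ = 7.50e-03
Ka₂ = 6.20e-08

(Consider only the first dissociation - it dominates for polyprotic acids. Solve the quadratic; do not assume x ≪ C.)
pH = 1.50

x² + Ka₁·x − Ka₁·C = 0 with Ka₁ = 7.50e-03, C = 0.165.
x = (−Ka₁ + √(Ka₁² + 4·Ka₁·C))/2 = 3.1627e-02 M, so pH = 1.50.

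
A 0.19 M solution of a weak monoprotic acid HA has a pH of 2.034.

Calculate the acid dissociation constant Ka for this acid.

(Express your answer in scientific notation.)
K_a = 4.73e-04

[H⁺] = 10^(−pH) = 10^(−2.034) = 9.247e-03 M. For HA ⇌ H⁺ + A⁻, Ka = x²/(C − x) = (9.247e-03)²/(0.19 − 9.247e-03) = 4.73e-04.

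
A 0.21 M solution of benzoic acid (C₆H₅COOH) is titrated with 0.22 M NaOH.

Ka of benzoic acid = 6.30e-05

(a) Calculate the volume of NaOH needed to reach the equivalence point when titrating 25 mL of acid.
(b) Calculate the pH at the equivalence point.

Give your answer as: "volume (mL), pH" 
V = 23.9 mL, pH = 8.62

(a) At equivalence: moles acid = moles base.
moles acid = 0.21 × 0.025 = 0.00525 mol; V_NaOH = 0.00525/0.22 = 0.02386 L = 23.9 mL.
(b) At equivalence, all acid → conjugate base A⁻ at [A⁻] = 0.00525/0.04886 = 0.1074 M.
Kb = Kw/Ka = 1.0e-14/6.30e-05 = 1.587e-10; [OH⁻] = √(Kb·[A⁻]) = 4.130e-06; pOH = 5.38; pH = 14 − pOH = 8.62.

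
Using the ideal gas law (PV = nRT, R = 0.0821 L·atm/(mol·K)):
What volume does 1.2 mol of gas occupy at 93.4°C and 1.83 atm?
T = 93.4°C + 273.15 = 366.55 K
V = nRT/P = (1.2 × 0.0821 × 366.55) / 1.83
V = 19.73 L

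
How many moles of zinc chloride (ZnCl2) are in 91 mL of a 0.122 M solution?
Moles = Molarity × Volume (L)
Moles = 0.122 M × 0.091 L = 0.0111 mol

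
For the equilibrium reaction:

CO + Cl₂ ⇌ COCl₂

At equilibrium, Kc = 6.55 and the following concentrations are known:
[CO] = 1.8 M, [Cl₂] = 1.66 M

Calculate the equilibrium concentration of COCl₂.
[COCl₂] = 19.5714 M

Kc = ([COCl₂]) / ([CO] × [Cl₂]) = 6.55
[COCl₂]^1 = Kc · (reactant terms)/(other product terms) = 6.55 · 2.988 / 1 = 19.571
[COCl₂] = 19.5714 M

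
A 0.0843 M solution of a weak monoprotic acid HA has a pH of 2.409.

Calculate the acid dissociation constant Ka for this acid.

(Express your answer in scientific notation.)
K_a = 1.89e-04

[H⁺] = 10^(−pH) = 10^(−2.409) = 3.899e-03 M. For HA ⇌ H⁺ + A⁻, Ka = x²/(C − x) = (3.899e-03)²/(0.0843 − 3.899e-03) = 1.89e-04.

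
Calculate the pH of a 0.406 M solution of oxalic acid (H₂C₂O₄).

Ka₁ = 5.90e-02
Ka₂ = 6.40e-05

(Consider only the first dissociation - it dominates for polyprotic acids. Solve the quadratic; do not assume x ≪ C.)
pH = 0.89

x² + Ka₁·x − Ka₁·C = 0 with Ka₁ = 5.90e-02, C = 0.406.
x = (−Ka₁ + √(Ka₁² + 4·Ka₁·C))/2 = 1.2806e-01 M, so pH = 0.89.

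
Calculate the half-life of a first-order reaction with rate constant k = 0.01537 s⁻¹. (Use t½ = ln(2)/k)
45.10 s

t½ = ln(2)/k = 0.6931/0.01537 = 45.10 s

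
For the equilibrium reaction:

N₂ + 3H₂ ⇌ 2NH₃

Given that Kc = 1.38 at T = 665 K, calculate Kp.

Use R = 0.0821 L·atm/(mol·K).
K_p = 4.63e-04

Δn = (moles gaseous products) − (moles gaseous reactants) = -2
T = 665 K; RT = 0.0821 × 665 = 54.5965
Kp = Kc·(RT)^Δn = 1.38 × (54.5965)^-2 = 1.38 × 0.000335483 = 4.63e-04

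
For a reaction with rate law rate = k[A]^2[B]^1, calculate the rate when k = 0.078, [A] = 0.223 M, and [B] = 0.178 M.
0.0006904 M/s

rate = k·[A]^2·[B]^1 = 0.078·(0.223)^2·(0.178)^1 = 0.078·0.049729·0.178 = 0.0006904 M/s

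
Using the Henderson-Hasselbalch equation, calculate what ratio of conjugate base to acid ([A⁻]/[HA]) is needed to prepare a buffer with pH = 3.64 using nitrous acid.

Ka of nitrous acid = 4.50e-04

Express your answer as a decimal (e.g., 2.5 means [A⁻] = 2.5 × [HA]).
[A⁻]/[HA] = 1.964

pKa = −log(4.50e-04) = 3.3468. pH = pKa + log([A⁻]/[HA]). 3.64 = 3.3468 + log(ratio). log(ratio) = 3.64 − 3.3468 = 0.2932. ratio = 10^(0.2932) = 1.964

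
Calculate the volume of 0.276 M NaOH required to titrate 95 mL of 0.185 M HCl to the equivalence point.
V_{base} = 63.7 mL

At equivalence: moles acid = moles base.
moles HCl = 0.185 M × 0.095 L = 0.017575 mol
V_NaOH = 0.017575 mol ÷ 0.276 M = 0.06368 L = 63.7 mL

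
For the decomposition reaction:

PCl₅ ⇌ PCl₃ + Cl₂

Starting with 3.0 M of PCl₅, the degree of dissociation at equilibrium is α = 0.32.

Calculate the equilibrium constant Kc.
K_c = 0.4518

x = α·[A]₀ = 0.32 × 3.0 = 0.96 M dissociated.
At eq: [PCl₅] = 3.0 − 0.96 = 2.04 M; [PCl₃] = [Cl₂] = x = 0.96 M.
Kc = [PCl₃][Cl₂]/[PCl₅] = (0.96)²/2.04 = 0.4518.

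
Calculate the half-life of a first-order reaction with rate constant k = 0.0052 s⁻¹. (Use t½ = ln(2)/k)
133.30 s

t½ = ln(2)/k = 0.6931/0.0052 = 133.30 s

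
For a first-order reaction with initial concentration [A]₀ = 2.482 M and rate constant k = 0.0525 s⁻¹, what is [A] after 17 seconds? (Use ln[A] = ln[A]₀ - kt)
1.0167 M

ln[A] = ln[A]₀ - k·t = ln(2.482) - (0.0525)·(17) = 0.9091 - 0.8925 = 0.0166
[A] = e^(0.0166) = 1.0167 M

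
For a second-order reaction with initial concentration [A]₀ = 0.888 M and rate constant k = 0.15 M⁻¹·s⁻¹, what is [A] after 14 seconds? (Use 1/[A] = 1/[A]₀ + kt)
0.3100 M

1/[A] = 1/[A]₀ + k·t = 1/0.888 + (0.15)·(14) = 1.1261 + 2.1000 = 3.2261
[A] = 1/3.2261 = 0.3100 M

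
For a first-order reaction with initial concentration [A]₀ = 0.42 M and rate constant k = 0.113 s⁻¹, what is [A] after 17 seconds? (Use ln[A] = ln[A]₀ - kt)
0.0615 M

ln[A] = ln[A]₀ - k·t = ln(0.42) - (0.113)·(17) = -0.8675 - 1.9210 = -2.7885
[A] = e^(-2.7885) = 0.0615 M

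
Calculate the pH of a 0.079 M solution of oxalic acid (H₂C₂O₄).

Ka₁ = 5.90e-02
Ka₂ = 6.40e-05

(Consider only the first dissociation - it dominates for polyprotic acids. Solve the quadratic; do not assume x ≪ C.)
pH = 1.35

x² + Ka₁·x − Ka₁·C = 0 with Ka₁ = 5.90e-02, C = 0.079.
x = (−Ka₁ + √(Ka₁² + 4·Ka₁·C))/2 = 4.4872e-02 M, so pH = 1.35.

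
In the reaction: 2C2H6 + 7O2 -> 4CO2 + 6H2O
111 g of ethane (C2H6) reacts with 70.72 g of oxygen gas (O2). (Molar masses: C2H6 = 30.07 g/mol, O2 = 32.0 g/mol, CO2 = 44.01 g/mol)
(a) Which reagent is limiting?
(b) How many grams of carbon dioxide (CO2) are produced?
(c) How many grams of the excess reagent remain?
(a) O2, (b) 55.58 g, (c) 92.01 g

Moles of C2H6 = 111 g ÷ 30.07 g/mol = 3.69139 mol
Moles of O2 = 70.72 g ÷ 32.0 g/mol = 2.21 mol
Moles ÷ coefficient: C2H6: 3.69139/2 = 1.846, O2: 2.21/7 = 0.3157
(a) O2 has the smaller value, so O2 is the limiting reagent.
(b) Moles of CO2 = 2.21 mol O2 × (4/7) = 1.26286 mol; mass = 1.26286 mol × 44.01 g/mol = 55.58 g
(c) C2H6 consumed = 2.21 × (2/7) = 0.631429 mol; remaining = 3.69139 − 0.631429 = 3.05996 mol; mass = 3.05996 mol × 30.07 g/mol = 92.01 g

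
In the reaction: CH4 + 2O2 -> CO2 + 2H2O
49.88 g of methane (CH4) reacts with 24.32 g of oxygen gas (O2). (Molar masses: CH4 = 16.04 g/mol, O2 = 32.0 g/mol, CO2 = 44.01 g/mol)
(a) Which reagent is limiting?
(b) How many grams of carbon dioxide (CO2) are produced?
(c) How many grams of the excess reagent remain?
(a) O2, (b) 16.72 g, (c) 43.78 g

Moles of CH4 = 49.88 g ÷ 16.04 g/mol = 3.10973 mol
Moles of O2 = 24.32 g ÷ 32.0 g/mol = 0.76 mol
Moles ÷ coefficient: CH4: 3.10973/1 = 3.11, O2: 0.76/2 = 0.38
(a) O2 has the smaller value, so O2 is the limiting reagent.
(b) Moles of CO2 = 0.76 mol O2 × (1/2) = 0.38 mol; mass = 0.38 mol × 44.01 g/mol = 16.72 g
(c) CH4 consumed = 0.76 × (1/2) = 0.38 mol; remaining = 3.10973 − 0.38 = 2.72973 mol; mass = 2.72973 mol × 16.04 g/mol = 43.78 g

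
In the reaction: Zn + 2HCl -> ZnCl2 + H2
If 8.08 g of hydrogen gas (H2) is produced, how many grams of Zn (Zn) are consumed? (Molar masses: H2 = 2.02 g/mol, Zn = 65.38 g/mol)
Moles of H2 = 8.08 g ÷ 2.02 g/mol = 4 mol
Mole ratio: 1 mol Zn / 1 mol H2
Moles of Zn = 4 × (1/1) = 4 mol
Mass of Zn = 4 mol × 65.38 g/mol = 261.5 g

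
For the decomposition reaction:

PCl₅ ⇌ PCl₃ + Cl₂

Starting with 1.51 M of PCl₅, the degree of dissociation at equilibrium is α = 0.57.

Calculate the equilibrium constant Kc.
K_c = 1.1409

x = α·[A]₀ = 0.57 × 1.51 = 0.8607 M dissociated.
At eq: [PCl₅] = 1.51 − 0.8607 = 0.6493 M; [PCl₃] = [Cl₂] = x = 0.8607 M.
Kc = [PCl₃][Cl₂]/[PCl₅] = (0.8607)²/0.6493 = 1.141.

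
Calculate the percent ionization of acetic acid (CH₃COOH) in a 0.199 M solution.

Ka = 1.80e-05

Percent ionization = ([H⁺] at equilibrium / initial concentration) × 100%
Percent ionization = 0.947%

Let x = [H⁺]. Ka = x²/(C - x) ⇒ x² + (1.80e-05)x - (1.80e-05)(0.199) = 0. x = 1.8836e-03. Percent = (1.8836e-03/0.199) × 100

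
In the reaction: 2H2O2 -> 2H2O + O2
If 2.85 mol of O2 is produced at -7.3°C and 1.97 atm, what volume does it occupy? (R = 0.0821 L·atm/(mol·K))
T = -7.3°C + 273.15 = 265.85 K
V = nRT/P = (2.85 × 0.0821 × 265.85) / 1.97
V = 31.58 L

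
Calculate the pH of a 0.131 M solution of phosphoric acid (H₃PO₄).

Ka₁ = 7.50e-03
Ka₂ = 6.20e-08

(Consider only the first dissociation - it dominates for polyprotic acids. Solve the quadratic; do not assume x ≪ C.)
pH = 1.56

x² + Ka₁·x − Ka₁·C = 0 with Ka₁ = 7.50e-03, C = 0.131.
x = (−Ka₁ + √(Ka₁² + 4·Ka₁·C))/2 = 2.7818e-02 M, so pH = 1.56.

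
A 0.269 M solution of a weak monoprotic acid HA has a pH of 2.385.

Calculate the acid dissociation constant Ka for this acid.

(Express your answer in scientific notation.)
K_a = 6.41e-05

[H⁺] = 10^(−pH) = 10^(−2.385) = 4.121e-03 M. For HA ⇌ H⁺ + A⁻, Ka = x²/(C − x) = (4.121e-03)²/(0.269 − 4.121e-03) = 6.41e-05.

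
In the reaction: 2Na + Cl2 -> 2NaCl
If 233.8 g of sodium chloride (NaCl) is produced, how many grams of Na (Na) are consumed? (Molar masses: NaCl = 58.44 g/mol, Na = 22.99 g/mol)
Moles of NaCl = 233.8 g ÷ 58.44 g/mol = 4.00068 mol
Mole ratio: 2 mol Na / 2 mol NaCl
Moles of Na = 4.00068 × (2/2) = 4.00068 mol
Mass of Na = 4.00068 mol × 22.99 g/mol = 91.98 g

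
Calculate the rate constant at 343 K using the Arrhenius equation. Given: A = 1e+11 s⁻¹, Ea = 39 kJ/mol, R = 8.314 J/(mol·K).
1.15e+05 s⁻¹

k = A·exp(-Ea/(R·T)) = 1e+11·exp(-39000/(8.314·343)) = 1e+11·exp(-13.6760) = 1e+11·1.1497e-06 = 1.15e+05 s⁻¹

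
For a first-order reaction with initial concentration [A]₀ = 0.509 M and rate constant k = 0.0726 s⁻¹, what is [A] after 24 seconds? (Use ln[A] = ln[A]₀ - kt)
0.0891 M

ln[A] = ln[A]₀ - k·t = ln(0.509) - (0.0726)·(24) = -0.6753 - 1.7424 = -2.4177
[A] = e^(-2.4177) = 0.0891 M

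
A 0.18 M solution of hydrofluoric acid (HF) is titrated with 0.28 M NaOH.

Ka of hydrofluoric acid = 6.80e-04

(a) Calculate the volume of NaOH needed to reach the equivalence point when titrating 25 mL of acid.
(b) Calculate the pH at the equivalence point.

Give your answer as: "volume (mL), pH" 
V = 16.1 mL, pH = 8.10

(a) At equivalence: moles acid = moles base.
moles acid = 0.18 × 0.025 = 0.0045 mol; V_NaOH = 0.0045/0.28 = 0.01607 L = 16.1 mL.
(b) At equivalence, all acid → conjugate base A⁻ at [A⁻] = 0.0045/0.04107 = 0.1096 M.
Kb = Kw/Ka = 1.0e-14/6.80e-04 = 1.471e-11; [OH⁻] = √(Kb·[A⁻]) = 1.269e-06; pOH = 5.90; pH = 14 − pOH = 8.10.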